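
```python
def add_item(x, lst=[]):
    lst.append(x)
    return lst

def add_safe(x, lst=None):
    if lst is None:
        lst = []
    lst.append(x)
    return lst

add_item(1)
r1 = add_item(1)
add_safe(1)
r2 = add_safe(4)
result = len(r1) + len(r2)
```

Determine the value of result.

Step 1: add_item shares mutable default: after 2 calls, lst = [1, 1], len = 2.
Step 2: add_safe creates fresh list each time: r2 = [4], len = 1.
Step 3: result = 2 + 1 = 3

The answer is 3.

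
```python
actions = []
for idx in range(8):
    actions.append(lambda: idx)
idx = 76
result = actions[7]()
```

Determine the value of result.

Step 1: Lambdas capture the variable idx by reference, not by value.
Step 2: After the loop, idx is reassigned to 76.
Step 3: actions[7]() looks up the current idx = 76. result = 76

The answer is 76.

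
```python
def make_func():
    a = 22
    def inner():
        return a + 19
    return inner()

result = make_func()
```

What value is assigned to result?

Step 1: make_func() defines a = 22.
Step 2: inner() reads a = 22 from enclosing scope, returns 22 + 19 = 41.
Step 3: result = 41

The answer is 41.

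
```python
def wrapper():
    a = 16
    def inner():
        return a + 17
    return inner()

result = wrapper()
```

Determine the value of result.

Step 1: wrapper() defines a = 16.
Step 2: inner() reads a = 16 from enclosing scope, returns 16 + 17 = 33.
Step 3: result = 33

The answer is 33.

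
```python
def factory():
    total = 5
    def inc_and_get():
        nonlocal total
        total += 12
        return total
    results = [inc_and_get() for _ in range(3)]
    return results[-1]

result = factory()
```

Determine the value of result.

Step 1: total = 5.
Step 2: Three calls to inc_and_get(), each adding 12.
Step 3: Last value = 5 + 12 * 3 = 41

The answer is 41.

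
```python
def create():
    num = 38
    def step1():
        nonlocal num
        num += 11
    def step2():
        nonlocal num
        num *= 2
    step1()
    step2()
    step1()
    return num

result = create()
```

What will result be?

Step 1: num = 38.
Step 2: step1(): num = 38 + 11 = 49.
Step 3: step2(): num = 49 * 2 = 98.
Step 4: step1(): num = 98 + 11 = 109. result = 109

The answer is 109.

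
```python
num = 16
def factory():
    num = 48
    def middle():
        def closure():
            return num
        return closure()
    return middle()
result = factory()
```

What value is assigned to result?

Step 1: factory() defines num = 48. middle() and closure() have no local num.
Step 2: closure() checks local (none), enclosing middle() (none), enclosing factory() and finds num = 48.
Step 3: result = 48

The answer is 48.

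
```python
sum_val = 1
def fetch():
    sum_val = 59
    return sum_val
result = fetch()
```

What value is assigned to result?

Step 1: Global sum_val = 1.
Step 2: fetch() creates local sum_val = 59, shadowing the global.
Step 3: Returns local sum_val = 59. result = 59

The answer is 59.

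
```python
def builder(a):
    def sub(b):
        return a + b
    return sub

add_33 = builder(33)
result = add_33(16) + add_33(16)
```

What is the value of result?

Step 1: add_33 captures a = 33.
Step 2: add_33(16) = 33 + 16 = 49, called twice.
Step 3: result = 49 + 49 = 98

The answer is 98.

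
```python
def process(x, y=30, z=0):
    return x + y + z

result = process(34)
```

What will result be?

Step 1: process(34) uses defaults y = 30, z = 0.
Step 2: Returns 34 + 30 + 0 = 64.
Step 3: result = 64

The answer is 64.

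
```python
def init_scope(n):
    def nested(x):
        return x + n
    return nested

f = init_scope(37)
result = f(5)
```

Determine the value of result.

Step 1: init_scope(37) creates a closure that captures n = 37.
Step 2: f(5) calls the closure with x = 5, returning 5 + 37 = 42.
Step 3: result = 42

The answer is 42.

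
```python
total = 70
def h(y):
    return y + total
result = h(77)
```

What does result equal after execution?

Step 1: total = 70 is defined globally.
Step 2: h(77) uses parameter y = 77 and looks up total from global scope = 70.
Step 3: result = 77 + 70 = 147

The answer is 147.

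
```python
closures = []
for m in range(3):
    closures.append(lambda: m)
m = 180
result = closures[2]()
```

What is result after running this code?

Step 1: Lambdas capture the variable m by reference, not by value.
Step 2: After the loop, m is reassigned to 180.
Step 3: closures[2]() looks up the current m = 180. result = 180

The answer is 180.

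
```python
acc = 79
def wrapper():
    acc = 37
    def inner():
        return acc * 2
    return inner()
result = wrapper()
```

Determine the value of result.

Step 1: wrapper() shadows global acc with acc = 37.
Step 2: inner() finds acc = 37 in enclosing scope, computes 37 * 2 = 74.
Step 3: result = 74

The answer is 74.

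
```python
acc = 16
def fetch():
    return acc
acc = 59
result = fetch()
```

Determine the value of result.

Step 1: acc is first set to 16, then reassigned to 59.
Step 2: fetch() is called after the reassignment, so it looks up the current global acc = 59.
Step 3: result = 59

The answer is 59.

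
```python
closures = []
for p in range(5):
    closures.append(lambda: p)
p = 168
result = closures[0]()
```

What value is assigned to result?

Step 1: Lambdas capture the variable p by reference, not by value.
Step 2: After the loop, p is reassigned to 168.
Step 3: closures[0]() looks up the current p = 168. result = 168

The answer is 168.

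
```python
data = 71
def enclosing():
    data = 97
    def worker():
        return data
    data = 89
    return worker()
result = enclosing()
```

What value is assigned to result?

Step 1: enclosing() sets data = 97, then later data = 89.
Step 2: worker() is called after data is reassigned to 89. Closures capture variables by reference, not by value.
Step 3: result = 89

The answer is 89.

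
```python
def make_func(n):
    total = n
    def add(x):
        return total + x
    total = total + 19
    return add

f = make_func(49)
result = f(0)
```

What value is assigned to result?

Step 1: make_func(49) sets total = 49, then total = 49 + 19 = 68.
Step 2: Closures capture by reference, so add sees total = 68.
Step 3: f(0) returns 68 + 0 = 68

The answer is 68.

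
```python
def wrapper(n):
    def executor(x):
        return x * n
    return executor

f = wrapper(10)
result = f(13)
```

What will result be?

Step 1: wrapper(10) creates a closure capturing n = 10.
Step 2: f(13) computes 13 * 10 = 130.
Step 3: result = 130

The answer is 130.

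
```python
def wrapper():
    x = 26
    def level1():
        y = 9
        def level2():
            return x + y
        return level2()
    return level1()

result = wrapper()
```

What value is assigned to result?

Step 1: x = 26 in wrapper. y = 9 in level1.
Step 2: level2() reads x = 26 and y = 9 from enclosing scopes.
Step 3: result = 26 + 9 = 35

The answer is 35.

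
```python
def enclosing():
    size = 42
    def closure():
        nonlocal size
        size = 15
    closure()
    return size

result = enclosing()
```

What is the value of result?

Step 1: enclosing() sets size = 42.
Step 2: closure() uses nonlocal to reassign size = 15.
Step 3: result = 15

The answer is 15.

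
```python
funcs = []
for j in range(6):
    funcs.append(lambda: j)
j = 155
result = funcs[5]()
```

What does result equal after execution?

Step 1: Lambdas capture the variable j by reference, not by value.
Step 2: After the loop, j is reassigned to 155.
Step 3: funcs[5]() looks up the current j = 155. result = 155

The answer is 155.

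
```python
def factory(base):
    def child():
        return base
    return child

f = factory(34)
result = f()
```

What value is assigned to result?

Step 1: factory(34) creates closure capturing base = 34.
Step 2: f() returns the captured base = 34.
Step 3: result = 34

The answer is 34.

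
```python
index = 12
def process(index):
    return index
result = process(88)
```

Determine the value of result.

Step 1: Global index = 12.
Step 2: process(88) takes parameter index = 88, which shadows the global.
Step 3: result = 88

The answer is 88.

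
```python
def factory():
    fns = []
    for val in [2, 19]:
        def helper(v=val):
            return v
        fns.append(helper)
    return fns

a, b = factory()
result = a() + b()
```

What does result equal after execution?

Step 1: Default argument v=val captures val at each iteration.
Step 2: a() returns 2 (captured at first iteration), b() returns 19 (captured at second).
Step 3: result = 2 + 19 = 21

The answer is 21.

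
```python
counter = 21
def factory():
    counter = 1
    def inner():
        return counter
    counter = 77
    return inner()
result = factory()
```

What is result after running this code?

Step 1: factory() sets counter = 1, then later counter = 77.
Step 2: inner() is called after counter is reassigned to 77. Closures capture variables by reference, not by value.
Step 3: result = 77

The answer is 77.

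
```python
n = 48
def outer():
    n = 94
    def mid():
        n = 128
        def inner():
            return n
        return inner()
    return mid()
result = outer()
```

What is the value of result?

Step 1: Three levels of shadowing: global 48, outer 94, mid 128.
Step 2: inner() finds n = 128 in enclosing mid() scope.
Step 3: result = 128

The answer is 128.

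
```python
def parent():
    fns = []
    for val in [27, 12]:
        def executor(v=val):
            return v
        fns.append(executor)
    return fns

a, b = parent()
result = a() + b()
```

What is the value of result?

Step 1: Default argument v=val captures val at each iteration.
Step 2: a() returns 27 (captured at first iteration), b() returns 12 (captured at second).
Step 3: result = 27 + 12 = 39

The answer is 39.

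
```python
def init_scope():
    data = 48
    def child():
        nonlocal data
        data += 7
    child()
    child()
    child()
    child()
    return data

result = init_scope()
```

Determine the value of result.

Step 1: data starts at 48.
Step 2: child() is called 4 times, each adding 7.
Step 3: data = 48 + 7 * 4 = 76

The answer is 76.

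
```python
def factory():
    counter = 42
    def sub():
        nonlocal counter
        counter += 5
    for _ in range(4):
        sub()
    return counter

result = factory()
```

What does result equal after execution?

Step 1: counter = 42.
Step 2: sub() is called 4 times in a loop, each adding 5 via nonlocal.
Step 3: counter = 42 + 5 * 4 = 62

The answer is 62.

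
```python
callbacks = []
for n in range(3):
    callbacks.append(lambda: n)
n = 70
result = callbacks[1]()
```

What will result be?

Step 1: Lambdas capture the variable n by reference, not by value.
Step 2: After the loop, n is reassigned to 70.
Step 3: callbacks[1]() looks up the current n = 70. result = 70

The answer is 70.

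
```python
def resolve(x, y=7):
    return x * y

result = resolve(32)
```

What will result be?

Step 1: resolve(32) uses default y = 7.
Step 2: Returns 32 * 7 = 224.
Step 3: result = 224

The answer is 224.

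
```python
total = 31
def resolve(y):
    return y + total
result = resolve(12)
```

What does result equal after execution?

Step 1: total = 31 is defined globally.
Step 2: resolve(12) uses parameter y = 12 and looks up total from global scope = 31.
Step 3: result = 12 + 31 = 43

The answer is 43.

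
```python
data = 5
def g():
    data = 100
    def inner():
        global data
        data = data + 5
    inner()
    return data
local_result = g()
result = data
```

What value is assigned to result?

Step 1: Global data = 5. g() creates local data = 100.
Step 2: inner() declares global data and adds 5: global data = 5 + 5 = 10.
Step 3: g() returns its local data = 100 (unaffected by inner).
Step 4: result = global data = 10

The answer is 10.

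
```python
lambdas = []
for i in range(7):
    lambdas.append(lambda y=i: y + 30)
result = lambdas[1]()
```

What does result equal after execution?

Step 1: Default argument y=i captures i's value at definition time.
Step 2: lambdas[1] was defined when i = 1, so y defaults to 1.
Step 3: result = 1 + 30 = 31 (default arg fixes the late binding issue)

The answer is 31.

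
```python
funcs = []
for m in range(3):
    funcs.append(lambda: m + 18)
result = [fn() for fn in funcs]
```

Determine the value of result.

Step 1: All lambdas capture m by reference. After the loop, m = 2.
Step 2: Each call returns 2 + 18 = 20.
Step 3: result = [20, 20, 20]

The answer is [20, 20, 20].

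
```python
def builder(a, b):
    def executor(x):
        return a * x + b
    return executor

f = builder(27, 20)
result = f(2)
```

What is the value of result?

Step 1: builder(27, 20) captures a = 27, b = 20.
Step 2: f(2) computes 27 * 2 + 20 = 74.
Step 3: result = 74

The answer is 74.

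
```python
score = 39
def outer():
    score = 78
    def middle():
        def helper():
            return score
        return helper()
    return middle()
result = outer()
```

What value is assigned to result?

Step 1: outer() defines score = 78. middle() and helper() have no local score.
Step 2: helper() checks local (none), enclosing middle() (none), enclosing outer() and finds score = 78.
Step 3: result = 78

The answer is 78.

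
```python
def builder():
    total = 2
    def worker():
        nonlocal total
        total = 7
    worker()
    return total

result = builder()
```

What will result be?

Step 1: builder() sets total = 2.
Step 2: worker() uses nonlocal to reassign total = 7.
Step 3: result = 7

The answer is 7.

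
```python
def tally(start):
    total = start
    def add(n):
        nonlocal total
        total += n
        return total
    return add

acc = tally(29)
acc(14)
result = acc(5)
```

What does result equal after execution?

Step 1: tally(29) creates closure with total = 29.
Step 2: First acc(14): total = 29 + 14 = 43.
Step 3: Second acc(5): total = 43 + 5 = 48. result = 48

The answer is 48.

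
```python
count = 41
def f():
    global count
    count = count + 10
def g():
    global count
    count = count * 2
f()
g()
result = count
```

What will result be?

Step 1: count = 41.
Step 2: f() adds 10: count = 41 + 10 = 51.
Step 3: g() doubles: count = 51 * 2 = 102.
Step 4: result = 102

The answer is 102.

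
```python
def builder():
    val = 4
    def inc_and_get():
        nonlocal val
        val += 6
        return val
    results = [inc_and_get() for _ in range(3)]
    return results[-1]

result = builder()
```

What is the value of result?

Step 1: val = 4.
Step 2: Three calls to inc_and_get(), each adding 6.
Step 3: Last value = 4 + 6 * 3 = 22

The answer is 22.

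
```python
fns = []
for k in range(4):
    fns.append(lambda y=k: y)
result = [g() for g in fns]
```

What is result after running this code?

Step 1: Default arg y=k captures k at each iteration.
Step 2: Each lambda has its own default: 0, 1, ..., 3.
Step 3: result = [0, 1, 2, 3]

The answer is [0, 1, 2, 3].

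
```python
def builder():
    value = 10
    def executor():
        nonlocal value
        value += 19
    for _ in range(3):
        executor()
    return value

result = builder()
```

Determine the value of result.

Step 1: value = 10.
Step 2: executor() is called 3 times in a loop, each adding 19 via nonlocal.
Step 3: value = 10 + 19 * 3 = 67

The answer is 67.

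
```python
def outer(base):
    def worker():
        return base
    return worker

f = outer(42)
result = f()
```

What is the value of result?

Step 1: outer(42) creates closure capturing base = 42.
Step 2: f() returns the captured base = 42.
Step 3: result = 42

The answer is 42.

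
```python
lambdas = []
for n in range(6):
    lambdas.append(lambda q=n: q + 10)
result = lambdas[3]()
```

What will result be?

Step 1: Default argument q=n captures n's value at definition time.
Step 2: lambdas[3] was defined when n = 3, so q defaults to 3.
Step 3: result = 3 + 10 = 13 (default arg fixes the late binding issue)

The answer is 13.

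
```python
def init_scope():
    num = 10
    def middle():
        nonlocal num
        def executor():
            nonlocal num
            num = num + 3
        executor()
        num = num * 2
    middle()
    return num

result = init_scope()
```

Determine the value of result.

Step 1: num = 10.
Step 2: executor() adds 3: num = 10 + 3 = 13.
Step 3: middle() doubles: num = 13 * 2 = 26.
Step 4: result = 26

The answer is 26.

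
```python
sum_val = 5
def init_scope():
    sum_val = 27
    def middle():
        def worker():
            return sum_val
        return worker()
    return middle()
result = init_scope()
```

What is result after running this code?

Step 1: init_scope() defines sum_val = 27. middle() and worker() have no local sum_val.
Step 2: worker() checks local (none), enclosing middle() (none), enclosing init_scope() and finds sum_val = 27.
Step 3: result = 27

The answer is 27.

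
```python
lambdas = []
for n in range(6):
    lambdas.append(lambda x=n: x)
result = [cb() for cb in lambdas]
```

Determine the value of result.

Step 1: Default arg x=n captures n at each iteration.
Step 2: Each lambda has its own default: 0, 1, ..., 5.
Step 3: result = [0, 1, 2, 3, 4, 5]

The answer is [0, 1, 2, 3, 4, 5].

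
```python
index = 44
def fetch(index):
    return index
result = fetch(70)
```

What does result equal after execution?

Step 1: Global index = 44.
Step 2: fetch(70) takes parameter index = 70, which shadows the global.
Step 3: result = 70

The answer is 70.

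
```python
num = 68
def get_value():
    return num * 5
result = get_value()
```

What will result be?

Step 1: num = 68 is defined globally.
Step 2: get_value() looks up num from global scope = 68, then computes 68 * 5 = 340.
Step 3: result = 340

The answer is 340.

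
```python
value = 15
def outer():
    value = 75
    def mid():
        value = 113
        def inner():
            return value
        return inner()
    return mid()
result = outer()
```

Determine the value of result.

Step 1: Three levels of shadowing: global 15, outer 75, mid 113.
Step 2: inner() finds value = 113 in enclosing mid() scope.
Step 3: result = 113

The answer is 113.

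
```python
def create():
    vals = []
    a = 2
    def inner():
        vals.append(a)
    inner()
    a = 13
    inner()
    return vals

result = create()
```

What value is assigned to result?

Step 1: a = 2. inner() appends current a to vals.
Step 2: First inner(): appends 2. Then a = 13.
Step 3: Second inner(): appends 13 (closure sees updated a). result = [2, 13]

The answer is [2, 13].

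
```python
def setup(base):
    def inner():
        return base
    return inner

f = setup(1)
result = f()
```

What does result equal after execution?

Step 1: setup(1) creates closure capturing base = 1.
Step 2: f() returns the captured base = 1.
Step 3: result = 1

The answer is 1.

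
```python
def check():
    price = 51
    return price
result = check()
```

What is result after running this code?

Step 1: check() defines price = 51 in its local scope.
Step 2: return price finds the local variable price = 51.
Step 3: result = 51

The answer is 51.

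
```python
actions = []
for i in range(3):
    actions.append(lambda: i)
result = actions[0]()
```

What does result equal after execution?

Step 1: The loop creates 3 lambdas, all referencing the same variable i.
Step 2: After the loop, i = 2 (final value).
Step 3: actions[0]() looks up i at call time and finds 2. This is the late binding gotcha. result = 2

The answer is 2.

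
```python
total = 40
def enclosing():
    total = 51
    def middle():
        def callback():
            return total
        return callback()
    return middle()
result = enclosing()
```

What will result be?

Step 1: enclosing() defines total = 51. middle() and callback() have no local total.
Step 2: callback() checks local (none), enclosing middle() (none), enclosing enclosing() and finds total = 51.
Step 3: result = 51

The answer is 51.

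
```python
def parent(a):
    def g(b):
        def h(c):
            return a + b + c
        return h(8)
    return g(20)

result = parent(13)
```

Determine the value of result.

Step 1: a = 13, b = 20, c = 8 across three nested scopes.
Step 2: h() accesses all three via LEGB rule.
Step 3: result = 13 + 20 + 8 = 41

The answer is 41.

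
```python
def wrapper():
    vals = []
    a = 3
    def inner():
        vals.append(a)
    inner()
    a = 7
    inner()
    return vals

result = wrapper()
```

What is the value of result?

Step 1: a = 3. inner() appends current a to vals.
Step 2: First inner(): appends 3. Then a = 7.
Step 3: Second inner(): appends 7 (closure sees updated a). result = [3, 7]

The answer is [3, 7].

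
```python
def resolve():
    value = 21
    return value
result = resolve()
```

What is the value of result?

Step 1: resolve() defines value = 21 in its local scope.
Step 2: return value finds the local variable value = 21.
Step 3: result = 21

The answer is 21.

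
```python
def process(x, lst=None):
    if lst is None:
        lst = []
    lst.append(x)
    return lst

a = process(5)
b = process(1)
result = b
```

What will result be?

Step 1: None default with guard creates a NEW list each call.
Step 2: a = [5] (fresh list). b = [1] (another fresh list).
Step 3: result = [1] (this is the fix for mutable default)

The answer is [1].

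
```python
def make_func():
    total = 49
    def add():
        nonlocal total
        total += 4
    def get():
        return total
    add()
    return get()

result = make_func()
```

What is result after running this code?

Step 1: total = 49. add() modifies it via nonlocal, get() reads it.
Step 2: add() makes total = 49 + 4 = 53.
Step 3: get() returns 53. result = 53

The answer is 53.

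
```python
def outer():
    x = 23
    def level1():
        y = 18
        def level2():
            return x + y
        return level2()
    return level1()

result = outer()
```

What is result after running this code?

Step 1: x = 23 in outer. y = 18 in level1.
Step 2: level2() reads x = 23 and y = 18 from enclosing scopes.
Step 3: result = 23 + 18 = 41

The answer is 41.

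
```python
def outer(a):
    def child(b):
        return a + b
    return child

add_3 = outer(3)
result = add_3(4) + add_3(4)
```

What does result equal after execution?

Step 1: add_3 captures a = 3.
Step 2: add_3(4) = 3 + 4 = 7, called twice.
Step 3: result = 7 + 7 = 14

The answer is 14.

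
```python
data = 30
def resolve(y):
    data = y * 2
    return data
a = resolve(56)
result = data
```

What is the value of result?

Step 1: Global data = 30.
Step 2: resolve(56) creates local data = 56 * 2 = 112.
Step 3: Global data unchanged because no global keyword. result = 30

The answer is 30.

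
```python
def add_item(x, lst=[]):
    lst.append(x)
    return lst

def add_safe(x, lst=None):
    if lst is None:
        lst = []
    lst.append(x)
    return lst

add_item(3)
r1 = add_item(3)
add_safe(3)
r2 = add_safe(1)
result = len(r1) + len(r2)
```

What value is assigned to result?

Step 1: add_item shares mutable default: after 2 calls, lst = [3, 3], len = 2.
Step 2: add_safe creates fresh list each time: r2 = [1], len = 1.
Step 3: result = 2 + 1 = 3

The answer is 3.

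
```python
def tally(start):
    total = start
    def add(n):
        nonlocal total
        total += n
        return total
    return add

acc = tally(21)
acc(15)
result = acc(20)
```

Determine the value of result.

Step 1: tally(21) creates closure with total = 21.
Step 2: First acc(15): total = 21 + 15 = 36.
Step 3: Second acc(20): total = 36 + 20 = 56. result = 56

The answer is 56.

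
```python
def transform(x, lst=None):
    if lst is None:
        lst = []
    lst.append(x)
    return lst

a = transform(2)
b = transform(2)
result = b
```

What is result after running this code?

Step 1: None default with guard creates a NEW list each call.
Step 2: a = [2] (fresh list). b = [2] (another fresh list).
Step 3: result = [2] (this is the fix for mutable default)

The answer is [2].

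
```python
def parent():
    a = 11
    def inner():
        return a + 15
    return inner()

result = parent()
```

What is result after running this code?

Step 1: parent() defines a = 11.
Step 2: inner() reads a = 11 from enclosing scope, returns 11 + 15 = 26.
Step 3: result = 26

The answer is 26.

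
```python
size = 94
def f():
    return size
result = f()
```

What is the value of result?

Step 1: size = 94 is defined in the global scope.
Step 2: f() looks up size. No local size exists, so Python checks the global scope via LEGB rule and finds size = 94.
Step 3: result = 94

The answer is 94.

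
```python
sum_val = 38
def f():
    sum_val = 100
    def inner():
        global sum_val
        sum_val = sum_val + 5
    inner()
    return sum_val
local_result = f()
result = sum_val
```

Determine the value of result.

Step 1: Global sum_val = 38. f() creates local sum_val = 100.
Step 2: inner() declares global sum_val and adds 5: global sum_val = 38 + 5 = 43.
Step 3: f() returns its local sum_val = 100 (unaffected by inner).
Step 4: result = global sum_val = 43

The answer is 43.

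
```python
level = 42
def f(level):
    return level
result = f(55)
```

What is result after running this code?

Step 1: Global level = 42.
Step 2: f(55) takes parameter level = 55, which shadows the global.
Step 3: result = 55

The answer is 55.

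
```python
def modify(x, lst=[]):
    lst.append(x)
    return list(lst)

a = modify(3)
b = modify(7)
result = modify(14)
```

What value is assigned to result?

Step 1: Default list is shared. list() creates copies for return values.
Step 2: Internal list grows: [3] -> [3, 7] -> [3, 7, 14].
Step 3: result = [3, 7, 14]

The answer is [3, 7, 14].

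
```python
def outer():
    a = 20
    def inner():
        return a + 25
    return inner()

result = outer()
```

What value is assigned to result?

Step 1: outer() defines a = 20.
Step 2: inner() reads a = 20 from enclosing scope, returns 20 + 25 = 45.
Step 3: result = 45

The answer is 45.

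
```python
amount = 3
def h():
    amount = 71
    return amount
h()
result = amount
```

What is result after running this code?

Step 1: Global amount = 3.
Step 2: h() creates local amount = 71 (shadow, not modification).
Step 3: After h() returns, global amount is unchanged. result = 3

The answer is 3.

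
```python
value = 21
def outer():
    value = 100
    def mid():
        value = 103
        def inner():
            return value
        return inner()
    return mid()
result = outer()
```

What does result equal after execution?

Step 1: Three levels of shadowing: global 21, outer 100, mid 103.
Step 2: inner() finds value = 103 in enclosing mid() scope.
Step 3: result = 103

The answer is 103.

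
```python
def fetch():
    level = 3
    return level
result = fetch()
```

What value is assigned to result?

Step 1: fetch() defines level = 3 in its local scope.
Step 2: return level finds the local variable level = 3.
Step 3: result = 3

The answer is 3.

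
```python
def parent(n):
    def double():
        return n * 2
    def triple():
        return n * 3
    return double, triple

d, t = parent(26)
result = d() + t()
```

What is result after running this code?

Step 1: Both closures capture the same n = 26.
Step 2: d() = 26 * 2 = 52, t() = 26 * 3 = 78.
Step 3: result = 52 + 78 = 130

The answer is 130.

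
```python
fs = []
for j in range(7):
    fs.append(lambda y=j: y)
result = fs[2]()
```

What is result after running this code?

Step 1: Default argument y=j captures j's value at each iteration.
Step 2: fs[2] captured y = 2 when j was 2.
Step 3: result = 2

The answer is 2.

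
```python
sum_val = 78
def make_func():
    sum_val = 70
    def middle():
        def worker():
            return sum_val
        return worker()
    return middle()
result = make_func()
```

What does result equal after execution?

Step 1: make_func() defines sum_val = 70. middle() and worker() have no local sum_val.
Step 2: worker() checks local (none), enclosing middle() (none), enclosing make_func() and finds sum_val = 70.
Step 3: result = 70

The answer is 70.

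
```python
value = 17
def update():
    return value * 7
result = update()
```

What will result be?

Step 1: value = 17 is defined globally.
Step 2: update() looks up value from global scope = 17, then computes 17 * 7 = 119.
Step 3: result = 119

The answer is 119.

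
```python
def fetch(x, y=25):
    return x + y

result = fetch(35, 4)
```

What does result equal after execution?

Step 1: fetch(35, 4) overrides default y with 4.
Step 2: Returns 35 + 4 = 39.
Step 3: result = 39

The answer is 39.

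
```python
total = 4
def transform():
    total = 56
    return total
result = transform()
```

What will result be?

Step 1: Global total = 4.
Step 2: transform() creates local total = 56, shadowing the global.
Step 3: Returns local total = 56. result = 56

The answer is 56.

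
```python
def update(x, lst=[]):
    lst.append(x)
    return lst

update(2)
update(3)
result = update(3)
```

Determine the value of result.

Step 1: Mutable default argument gotcha! The list [] is created once.
Step 2: Each call appends to the SAME list: [2], [2, 3], [2, 3, 3].
Step 3: result = [2, 3, 3]

The answer is [2, 3, 3].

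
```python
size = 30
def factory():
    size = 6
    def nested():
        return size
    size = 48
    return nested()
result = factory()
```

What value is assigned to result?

Step 1: factory() sets size = 6, then later size = 48.
Step 2: nested() is called after size is reassigned to 48. Closures capture variables by reference, not by value.
Step 3: result = 48

The answer is 48.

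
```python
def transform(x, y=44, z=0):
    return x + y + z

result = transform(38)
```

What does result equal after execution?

Step 1: transform(38) uses defaults y = 44, z = 0.
Step 2: Returns 38 + 44 + 0 = 82.
Step 3: result = 82

The answer is 82.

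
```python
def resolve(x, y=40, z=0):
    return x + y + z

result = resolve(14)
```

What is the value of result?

Step 1: resolve(14) uses defaults y = 40, z = 0.
Step 2: Returns 14 + 40 + 0 = 54.
Step 3: result = 54

The answer is 54.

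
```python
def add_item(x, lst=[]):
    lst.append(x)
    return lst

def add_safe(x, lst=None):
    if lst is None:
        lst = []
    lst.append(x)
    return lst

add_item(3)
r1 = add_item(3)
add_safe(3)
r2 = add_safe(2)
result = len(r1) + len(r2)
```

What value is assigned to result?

Step 1: add_item shares mutable default: after 2 calls, lst = [3, 3], len = 2.
Step 2: add_safe creates fresh list each time: r2 = [2], len = 1.
Step 3: result = 2 + 1 = 3

The answer is 3.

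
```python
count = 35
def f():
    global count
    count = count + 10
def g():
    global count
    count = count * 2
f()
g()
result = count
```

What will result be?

Step 1: count = 35.
Step 2: f() adds 10: count = 35 + 10 = 45.
Step 3: g() doubles: count = 45 * 2 = 90.
Step 4: result = 90

The answer is 90.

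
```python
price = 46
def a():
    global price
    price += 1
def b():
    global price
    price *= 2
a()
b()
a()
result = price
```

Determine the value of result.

Step 1: price = 46.
Step 2: a(): price = 46 + 1 = 47.
Step 3: b(): price = 47 * 2 = 94.
Step 4: a(): price = 94 + 1 = 95

The answer is 95.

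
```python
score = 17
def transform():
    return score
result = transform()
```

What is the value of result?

Step 1: score = 17 is defined in the global scope.
Step 2: transform() looks up score. No local score exists, so Python checks the global scope via LEGB rule and finds score = 17.
Step 3: result = 17

The answer is 17.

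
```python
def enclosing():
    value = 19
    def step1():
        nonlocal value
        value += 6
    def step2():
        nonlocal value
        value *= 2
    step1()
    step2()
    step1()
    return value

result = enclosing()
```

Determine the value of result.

Step 1: value = 19.
Step 2: step1(): value = 19 + 6 = 25.
Step 3: step2(): value = 25 * 2 = 50.
Step 4: step1(): value = 50 + 6 = 56. result = 56

The answer is 56.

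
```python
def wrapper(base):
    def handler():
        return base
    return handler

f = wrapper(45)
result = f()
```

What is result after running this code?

Step 1: wrapper(45) creates closure capturing base = 45.
Step 2: f() returns the captured base = 45.
Step 3: result = 45

The answer is 45.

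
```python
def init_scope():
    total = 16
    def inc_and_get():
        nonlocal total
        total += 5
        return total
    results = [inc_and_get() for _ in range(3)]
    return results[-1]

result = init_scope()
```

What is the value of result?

Step 1: total = 16.
Step 2: Three calls to inc_and_get(), each adding 5.
Step 3: Last value = 16 + 5 * 3 = 31

The answer is 31.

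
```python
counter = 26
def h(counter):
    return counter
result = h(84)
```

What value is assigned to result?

Step 1: Global counter = 26.
Step 2: h(84) takes parameter counter = 84, which shadows the global.
Step 3: result = 84

The answer is 84.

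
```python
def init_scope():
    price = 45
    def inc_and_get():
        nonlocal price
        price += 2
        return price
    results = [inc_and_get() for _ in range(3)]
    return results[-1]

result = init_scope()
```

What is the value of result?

Step 1: price = 45.
Step 2: Three calls to inc_and_get(), each adding 2.
Step 3: Last value = 45 + 2 * 3 = 51

The answer is 51.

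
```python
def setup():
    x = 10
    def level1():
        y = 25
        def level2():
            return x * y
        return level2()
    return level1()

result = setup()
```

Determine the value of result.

Step 1: x = 10 in setup. y = 25 in level1.
Step 2: level2() reads x = 10 and y = 25 from enclosing scopes.
Step 3: result = 10 * 25 = 250

The answer is 250.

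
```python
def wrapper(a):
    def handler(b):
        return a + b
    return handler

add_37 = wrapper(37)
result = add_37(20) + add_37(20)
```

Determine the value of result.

Step 1: add_37 captures a = 37.
Step 2: add_37(20) = 37 + 20 = 57, called twice.
Step 3: result = 57 + 57 = 114

The answer is 114.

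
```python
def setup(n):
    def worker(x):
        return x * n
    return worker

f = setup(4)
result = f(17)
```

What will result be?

Step 1: setup(4) creates a closure capturing n = 4.
Step 2: f(17) computes 17 * 4 = 68.
Step 3: result = 68

The answer is 68.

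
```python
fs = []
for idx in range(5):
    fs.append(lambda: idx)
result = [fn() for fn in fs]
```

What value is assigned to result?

Step 1: All 5 lambdas share the same variable idx.
Step 2: After the loop, idx = 4.
Step 3: Each call returns 4. result = [4, 4, 4, 4, 4]

The answer is [4, 4, 4, 4, 4].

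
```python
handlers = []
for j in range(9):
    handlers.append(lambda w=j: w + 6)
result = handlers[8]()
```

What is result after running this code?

Step 1: Default argument w=j captures j's value at definition time.
Step 2: handlers[8] was defined when j = 8, so w defaults to 8.
Step 3: result = 8 + 6 = 14 (default arg fixes the late binding issue)

The answer is 14.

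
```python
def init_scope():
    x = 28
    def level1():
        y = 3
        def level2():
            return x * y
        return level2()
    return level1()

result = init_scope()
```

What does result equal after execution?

Step 1: x = 28 in init_scope. y = 3 in level1.
Step 2: level2() reads x = 28 and y = 3 from enclosing scopes.
Step 3: result = 28 * 3 = 84

The answer is 84.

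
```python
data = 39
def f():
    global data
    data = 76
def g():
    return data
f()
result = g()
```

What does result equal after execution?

Step 1: data = 39.
Step 2: f() sets global data = 76.
Step 3: g() reads global data = 76. result = 76

The answer is 76.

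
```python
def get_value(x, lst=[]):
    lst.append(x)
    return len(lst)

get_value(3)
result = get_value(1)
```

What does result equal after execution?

Step 1: Mutable default list persists between calls.
Step 2: First call: lst = [3], len = 1. Second call: lst = [3, 1], len = 2.
Step 3: result = 2

The answer is 2.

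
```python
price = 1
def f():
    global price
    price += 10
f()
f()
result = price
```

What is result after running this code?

Step 1: price = 1.
Step 2: First f(): price = 1 + 10 = 11.
Step 3: Second f(): price = 11 + 10 = 21. result = 21

The answer is 21.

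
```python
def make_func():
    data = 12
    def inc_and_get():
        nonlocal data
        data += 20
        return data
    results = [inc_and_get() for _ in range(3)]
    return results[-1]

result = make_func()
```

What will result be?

Step 1: data = 12.
Step 2: Three calls to inc_and_get(), each adding 20.
Step 3: Last value = 12 + 20 * 3 = 72

The answer is 72.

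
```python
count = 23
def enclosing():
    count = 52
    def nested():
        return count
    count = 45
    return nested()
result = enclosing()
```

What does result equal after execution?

Step 1: enclosing() sets count = 52, then later count = 45.
Step 2: nested() is called after count is reassigned to 45. Closures capture variables by reference, not by value.
Step 3: result = 45

The answer is 45.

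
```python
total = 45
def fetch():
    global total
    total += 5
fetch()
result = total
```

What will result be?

Step 1: total = 45 globally.
Step 2: fetch() modifies global total: total += 5 = 50.
Step 3: result = 50

The answer is 50.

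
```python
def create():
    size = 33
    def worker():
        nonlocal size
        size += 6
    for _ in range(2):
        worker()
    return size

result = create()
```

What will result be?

Step 1: size = 33.
Step 2: worker() is called 2 times in a loop, each adding 6 via nonlocal.
Step 3: size = 33 + 6 * 2 = 45

The answer is 45.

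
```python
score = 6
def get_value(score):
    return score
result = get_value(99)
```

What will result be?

Step 1: Global score = 6.
Step 2: get_value(99) takes parameter score = 99, which shadows the global.
Step 3: result = 99

The answer is 99.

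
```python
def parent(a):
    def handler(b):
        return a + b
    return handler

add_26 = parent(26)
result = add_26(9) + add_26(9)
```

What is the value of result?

Step 1: add_26 captures a = 26.
Step 2: add_26(9) = 26 + 9 = 35, called twice.
Step 3: result = 35 + 35 = 70

The answer is 70.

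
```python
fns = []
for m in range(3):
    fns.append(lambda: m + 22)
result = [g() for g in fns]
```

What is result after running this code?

Step 1: All lambdas capture m by reference. After the loop, m = 2.
Step 2: Each call returns 2 + 22 = 24.
Step 3: result = [24, 24, 24]

The answer is [24, 24, 24].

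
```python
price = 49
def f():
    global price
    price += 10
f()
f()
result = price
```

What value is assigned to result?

Step 1: price = 49.
Step 2: First f(): price = 49 + 10 = 59.
Step 3: Second f(): price = 59 + 10 = 69. result = 69

The answer is 69.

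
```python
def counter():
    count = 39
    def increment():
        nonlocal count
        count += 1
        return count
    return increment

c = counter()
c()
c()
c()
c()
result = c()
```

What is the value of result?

Step 1: counter() creates closure with count = 39.
Step 2: Each c() call increments count via nonlocal. After 5 calls: 39 + 5 = 44.
Step 3: result = 44

The answer is 44.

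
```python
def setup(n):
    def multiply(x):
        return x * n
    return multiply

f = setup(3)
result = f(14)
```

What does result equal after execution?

Step 1: setup(3) returns multiply closure with n = 3.
Step 2: f(14) computes 14 * 3 = 42.
Step 3: result = 42

The answer is 42.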